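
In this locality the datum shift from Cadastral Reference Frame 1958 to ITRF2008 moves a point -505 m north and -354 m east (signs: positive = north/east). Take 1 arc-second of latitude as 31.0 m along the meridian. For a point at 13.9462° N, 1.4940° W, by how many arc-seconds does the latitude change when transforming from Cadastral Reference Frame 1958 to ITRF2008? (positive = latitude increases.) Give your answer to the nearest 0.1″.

1″ of latitude = 31.00 m, so Δφ = -505.0 / 31.00 = -16.290″.

Δφ = -16.3″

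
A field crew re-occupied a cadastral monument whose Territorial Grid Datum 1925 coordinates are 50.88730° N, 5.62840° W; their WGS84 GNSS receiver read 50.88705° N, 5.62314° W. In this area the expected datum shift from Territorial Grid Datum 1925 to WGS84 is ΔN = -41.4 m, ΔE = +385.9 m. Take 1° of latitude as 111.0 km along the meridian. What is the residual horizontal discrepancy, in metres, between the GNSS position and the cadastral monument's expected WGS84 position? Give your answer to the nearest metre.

Observed coordinate differences: Δφ = -0.00025°, Δλ = +0.00526°.
Converting to metres (1° lat = 111000 m, cos φ = 0.630848): observed ΔN = -27.8 m, observed ΔE = 368.3 m.
Subtracting the expected shift leaves a residual of -27.8 − (-41.4) = 13.6 m north and 368.3 − (385.9) = -17.6 m east.
Residual distance = √(13.6² + (-17.6)²) = 22.3 m.

22 m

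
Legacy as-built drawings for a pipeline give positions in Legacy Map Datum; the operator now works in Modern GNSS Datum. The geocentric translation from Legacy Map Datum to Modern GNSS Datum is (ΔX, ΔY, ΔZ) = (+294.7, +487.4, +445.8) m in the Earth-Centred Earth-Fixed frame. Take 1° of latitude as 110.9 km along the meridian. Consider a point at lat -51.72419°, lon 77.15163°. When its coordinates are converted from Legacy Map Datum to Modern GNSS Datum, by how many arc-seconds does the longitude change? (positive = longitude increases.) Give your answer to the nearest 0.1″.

sin φ = -0.785038, cos φ = 0.619448, sin λ = 0.974962, cos λ = 0.222372.
East component: ΔE = −sin λ·ΔX + cos λ·ΔY = −(0.974962)(294.7) + (0.222372)(487.4) = -178.94 m.
1° of latitude spans 110900 m; at latitude φ, 1° of longitude spans that × cos φ = 68696.7 m, so Δλ = -178.94 / 68696.7 × 3600 = -9.377″.

Δλ = -9.4″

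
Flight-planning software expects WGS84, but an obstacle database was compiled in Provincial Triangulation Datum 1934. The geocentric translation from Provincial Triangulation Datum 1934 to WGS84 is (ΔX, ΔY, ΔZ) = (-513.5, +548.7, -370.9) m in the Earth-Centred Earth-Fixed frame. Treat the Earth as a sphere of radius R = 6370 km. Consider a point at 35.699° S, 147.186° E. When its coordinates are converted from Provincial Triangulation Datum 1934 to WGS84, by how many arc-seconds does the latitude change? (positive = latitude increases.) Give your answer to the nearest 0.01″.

Δφ = 4.02″

sin φ = -0.583527, cos φ = 0.812094, sin λ = 0.541914, cos λ = -0.840434.
North component: ΔN = −sin φ cos λ·ΔX − sin φ sin λ·ΔY + cos φ·ΔZ = −(-0.583527)(-0.840434)(-513.5) − (-0.583527)(0.541914)(548.7) + (0.812094)(-370.9) = 124.13 m.
1° of latitude spans πR/180 = 111177 m, so Δφ = 124.13 / 111177 × 3600 = 4.020″.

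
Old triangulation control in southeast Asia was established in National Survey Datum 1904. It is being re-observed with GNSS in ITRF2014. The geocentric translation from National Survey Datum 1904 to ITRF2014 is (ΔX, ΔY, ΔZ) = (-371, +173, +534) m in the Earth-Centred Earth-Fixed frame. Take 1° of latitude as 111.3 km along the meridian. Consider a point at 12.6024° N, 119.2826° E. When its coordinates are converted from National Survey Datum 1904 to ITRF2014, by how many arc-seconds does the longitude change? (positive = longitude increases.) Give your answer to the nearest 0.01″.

sin φ = 0.218184, cos φ = 0.975908, sin λ = 0.872218, cos λ = -0.489118.
East component: ΔE = −sin λ·ΔX + cos λ·ΔY = −(0.872218)(-371) + (-0.489118)(173) = 238.98 m.
1° of latitude spans 111300 m; at latitude φ, 1° of longitude spans that × cos φ = 108618.5 m, so Δλ = 238.98 / 108618.5 × 3600 = 7.920″.

Δλ = 7.92″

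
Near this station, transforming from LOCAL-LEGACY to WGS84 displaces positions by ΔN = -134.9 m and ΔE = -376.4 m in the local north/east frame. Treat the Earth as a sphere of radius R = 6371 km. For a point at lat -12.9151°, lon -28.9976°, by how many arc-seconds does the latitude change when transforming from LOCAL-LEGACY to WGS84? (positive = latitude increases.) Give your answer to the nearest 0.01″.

On a sphere of radius R, 1 rad of latitude = R, so Δφ = ΔN / R = -134.9 / 6371000 = -2.1174e-05 rad = -4.367″.

Δφ = -4.37″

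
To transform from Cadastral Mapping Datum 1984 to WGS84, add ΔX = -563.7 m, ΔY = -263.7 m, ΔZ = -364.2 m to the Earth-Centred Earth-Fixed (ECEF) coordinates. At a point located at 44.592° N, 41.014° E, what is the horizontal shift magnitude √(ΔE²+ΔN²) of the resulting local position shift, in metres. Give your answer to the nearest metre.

The local east axis at (φ, λ) is (−sin λ, cos λ, 0), so ΔE = −sin(41.014°)·(-563.7) + cos(41.014°)·(-263.7) = 170.95 m.
The local north axis is (−sin φ cos λ, −sin φ sin λ, cos φ), giving ΔN = 298.611 + 121.491 − 259.356 = 160.75 m.
Horizontal magnitude = √(ΔE² + ΔN²) = √(170.95² + 160.75²) = 234.66 m.

235 m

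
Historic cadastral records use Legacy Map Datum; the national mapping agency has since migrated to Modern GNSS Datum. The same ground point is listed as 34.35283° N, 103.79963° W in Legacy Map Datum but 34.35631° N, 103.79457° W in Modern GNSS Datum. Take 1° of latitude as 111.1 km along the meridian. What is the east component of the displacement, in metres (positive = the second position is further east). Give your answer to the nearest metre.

ΔE = 464 m

Δφ = 34.35631° − 34.35283° = +0.00348°; Δλ = -103.79457° − -103.79963° = +0.00506°.
ΔN = Δφ × 111100 = 386.6 m; ΔE = Δλ × 111100 × cos(34.35283°) = +0.00506 × 111100 × 0.825578 = 464.1 m.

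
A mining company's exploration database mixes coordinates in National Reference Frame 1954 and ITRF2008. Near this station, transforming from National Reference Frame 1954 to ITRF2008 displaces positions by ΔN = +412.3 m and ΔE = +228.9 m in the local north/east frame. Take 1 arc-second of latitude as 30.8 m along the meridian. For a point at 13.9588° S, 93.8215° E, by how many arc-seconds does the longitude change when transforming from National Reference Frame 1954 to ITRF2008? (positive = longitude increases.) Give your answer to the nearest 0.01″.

Δλ = 7.66″

At latitude -13.9588°, cos φ = 0.970469.
1″ of longitude at this latitude = 30.80 × cos φ = 29.8905 m, so Δλ = 228.9 / 29.8905 = 7.658″.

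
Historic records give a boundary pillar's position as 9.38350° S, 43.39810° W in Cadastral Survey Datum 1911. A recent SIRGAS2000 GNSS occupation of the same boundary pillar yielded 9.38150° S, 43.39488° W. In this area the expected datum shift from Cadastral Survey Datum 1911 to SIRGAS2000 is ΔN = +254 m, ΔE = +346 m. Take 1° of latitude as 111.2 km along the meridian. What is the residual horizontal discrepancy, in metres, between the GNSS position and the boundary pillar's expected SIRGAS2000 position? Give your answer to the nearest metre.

32 m

Observed coordinate differences: Δφ = +0.00200°, Δλ = +0.00322°.
Converting to metres (1° lat = 111200 m, cos φ = 0.986619): observed ΔN = 222.4 m, observed ΔE = 353.3 m.
Subtracting the expected shift leaves a residual of 222.4 − (254) = -31.6 m north and 353.3 − (346) = 7.3 m east.
Residual distance = √((-31.6)² + 7.3²) = 32.4 m.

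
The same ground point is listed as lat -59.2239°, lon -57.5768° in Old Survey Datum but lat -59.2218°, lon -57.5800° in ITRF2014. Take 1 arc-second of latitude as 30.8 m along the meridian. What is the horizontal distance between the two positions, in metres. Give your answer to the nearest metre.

295 m

Δφ = -59.2218° − -59.2239° = +0.0021°; Δλ = -57.5800° − -57.5768° = -0.0032°.
1° of latitude = 3600 × 30.80 = 110880 m.
ΔN = Δφ × 110880 = 232.8 m; ΔE = Δλ × 110880 × cos(-59.2239°) = -0.0032 × 110880 × 0.511685 = -181.6 m.
Distance = √(ΔE² + ΔN²) = √((-181.6)² + 232.8²) = 295.3 m.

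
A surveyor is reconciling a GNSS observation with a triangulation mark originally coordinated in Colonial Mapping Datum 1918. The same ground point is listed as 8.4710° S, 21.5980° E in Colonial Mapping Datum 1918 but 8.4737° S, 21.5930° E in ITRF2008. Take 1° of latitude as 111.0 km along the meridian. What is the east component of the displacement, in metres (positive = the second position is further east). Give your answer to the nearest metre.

ΔE = -549 m

Δφ = -8.4737° − -8.4710° = -0.0027°; Δλ = 21.5930° − 21.5980° = -0.0050°.
ΔN = Δφ × 111000 = -299.7 m; ΔE = Δλ × 111000 × cos(-8.4710°) = -0.0050 × 111000 × 0.989091 = -548.9 m.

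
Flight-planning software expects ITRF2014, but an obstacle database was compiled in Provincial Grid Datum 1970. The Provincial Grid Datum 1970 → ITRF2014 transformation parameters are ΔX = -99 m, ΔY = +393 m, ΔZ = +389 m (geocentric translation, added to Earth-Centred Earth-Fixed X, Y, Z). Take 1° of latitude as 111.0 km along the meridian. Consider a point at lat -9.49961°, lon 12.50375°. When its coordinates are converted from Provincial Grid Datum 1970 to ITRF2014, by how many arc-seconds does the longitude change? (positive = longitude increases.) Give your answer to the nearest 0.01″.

Δλ = 13.32″

sin φ = -0.165041, cos φ = 0.986287, sin λ = 0.216504, cos λ = 0.976282.
East component: ΔE = −sin λ·ΔX + cos λ·ΔY = −(0.216504)(-99) + (0.976282)(393) = 405.11 m.
1° of latitude spans 111000 m; at latitude φ, 1° of longitude spans that × cos φ = 109477.8 m, so Δλ = 405.11 / 109477.8 × 3600 = 13.321″.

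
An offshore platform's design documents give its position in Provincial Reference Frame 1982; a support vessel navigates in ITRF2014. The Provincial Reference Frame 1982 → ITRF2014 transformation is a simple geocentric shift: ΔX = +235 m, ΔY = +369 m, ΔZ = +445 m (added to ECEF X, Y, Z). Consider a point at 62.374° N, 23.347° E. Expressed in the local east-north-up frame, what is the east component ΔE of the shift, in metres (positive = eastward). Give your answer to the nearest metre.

ΔE = 246 m

At φ = 62.374°, λ = 23.347°: sin φ = 0.885993, cos φ = 0.463698, sin λ = 0.396299, cos λ = 0.918122.
ΔE = −sin λ·ΔX + cos λ·ΔY = −(0.396299)·(235) + (0.918122)·(369) = 245.66 m.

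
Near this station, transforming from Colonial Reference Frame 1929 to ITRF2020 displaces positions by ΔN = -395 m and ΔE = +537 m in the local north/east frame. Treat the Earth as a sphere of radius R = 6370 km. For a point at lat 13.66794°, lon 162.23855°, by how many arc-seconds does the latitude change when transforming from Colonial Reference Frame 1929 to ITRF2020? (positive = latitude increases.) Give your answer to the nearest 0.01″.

Δφ = -12.79″

On a sphere of radius R, 1 rad of latitude = R, so Δφ = ΔN / R = -395.0 / 6370000 = -6.2009e-05 rad = -12.790″.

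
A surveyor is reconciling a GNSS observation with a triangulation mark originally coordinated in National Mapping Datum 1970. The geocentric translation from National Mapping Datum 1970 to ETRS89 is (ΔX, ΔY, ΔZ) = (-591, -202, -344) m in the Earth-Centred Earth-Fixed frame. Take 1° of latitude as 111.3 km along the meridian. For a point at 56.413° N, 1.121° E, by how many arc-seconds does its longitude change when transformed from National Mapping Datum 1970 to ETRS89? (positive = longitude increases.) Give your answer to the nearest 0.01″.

Δλ = -11.13″

sin φ = 0.833047, cos φ = 0.553203, sin λ = 0.019564, cos λ = 0.999809.
East component: ΔE = −sin λ·ΔX + cos λ·ΔY = −(0.019564)(-591) + (0.999809)(-202) = -190.40 m.
1° of latitude spans 111300 m; at latitude φ, 1° of longitude spans that × cos φ = 61571.4 m, so Δλ = -190.40 / 61571.4 × 3600 = -11.132″.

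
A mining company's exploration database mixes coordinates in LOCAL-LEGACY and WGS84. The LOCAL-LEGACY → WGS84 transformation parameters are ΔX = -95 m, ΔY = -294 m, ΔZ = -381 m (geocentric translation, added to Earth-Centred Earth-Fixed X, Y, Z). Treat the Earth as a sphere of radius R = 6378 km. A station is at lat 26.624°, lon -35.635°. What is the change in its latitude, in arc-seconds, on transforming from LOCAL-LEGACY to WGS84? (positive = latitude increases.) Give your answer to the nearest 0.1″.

Δφ = -12.4″

sin φ = 0.448134, cos φ = 0.893967, sin λ = -0.582620, cos λ = 0.812745.
North component: ΔN = −sin φ cos λ·ΔX − sin φ sin λ·ΔY + cos φ·ΔZ = −(0.448134)(0.812745)(-95) − (0.448134)(-0.582620)(-294) + (0.893967)(-381) = -382.76 m.
1° of latitude spans πR/180 = 111317 m, so Δφ = -382.76 / 111317 × 3600 = -12.379″.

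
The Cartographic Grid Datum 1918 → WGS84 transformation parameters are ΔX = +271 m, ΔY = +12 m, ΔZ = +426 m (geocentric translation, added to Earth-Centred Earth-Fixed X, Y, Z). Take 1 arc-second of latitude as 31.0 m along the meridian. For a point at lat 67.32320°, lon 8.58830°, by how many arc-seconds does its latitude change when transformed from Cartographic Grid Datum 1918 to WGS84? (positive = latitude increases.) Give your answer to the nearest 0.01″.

sin φ = 0.922694, cos φ = 0.385532, sin λ = 0.149333, cos λ = 0.988787.
North component: ΔN = −sin φ cos λ·ΔX − sin φ sin λ·ΔY + cos φ·ΔZ = −(0.922694)(0.988787)(271) − (0.922694)(0.149333)(12) + (0.385532)(426) = -84.66 m.
1° of latitude spans 3600 × 31.00 = 111600 m, so Δφ = -84.66 / 111600 × 3600 = -2.731″.

Δφ = -2.73″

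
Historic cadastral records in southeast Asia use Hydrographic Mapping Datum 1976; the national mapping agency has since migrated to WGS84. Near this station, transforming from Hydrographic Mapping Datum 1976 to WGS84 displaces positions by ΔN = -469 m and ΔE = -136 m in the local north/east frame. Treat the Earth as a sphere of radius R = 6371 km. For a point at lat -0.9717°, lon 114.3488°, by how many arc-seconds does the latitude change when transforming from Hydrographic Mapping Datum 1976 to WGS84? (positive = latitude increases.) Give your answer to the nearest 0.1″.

On a sphere of radius R, 1 rad of latitude = R, so Δφ = ΔN / R = -469.0 / 6371000 = -7.3615e-05 rad = -15.184″.

Δφ = -15.2″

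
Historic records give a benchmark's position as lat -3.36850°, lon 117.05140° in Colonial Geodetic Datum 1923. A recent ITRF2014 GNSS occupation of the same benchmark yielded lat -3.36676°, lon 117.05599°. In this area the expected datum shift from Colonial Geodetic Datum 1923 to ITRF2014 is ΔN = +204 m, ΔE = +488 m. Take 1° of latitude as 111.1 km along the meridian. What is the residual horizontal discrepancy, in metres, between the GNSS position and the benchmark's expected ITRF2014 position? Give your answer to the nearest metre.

Observed coordinate differences: Δφ = +0.00174°, Δλ = +0.00459°.
Converting to metres (1° lat = 111100 m, cos φ = 0.998272): observed ΔN = 193.3 m, observed ΔE = 509.1 m.
Subtracting the expected shift leaves a residual of 193.3 − (204) = -10.7 m north and 509.1 − (488) = 21.1 m east.
Residual distance = √((-10.7)² + 21.1²) = 23.6 m.

24 m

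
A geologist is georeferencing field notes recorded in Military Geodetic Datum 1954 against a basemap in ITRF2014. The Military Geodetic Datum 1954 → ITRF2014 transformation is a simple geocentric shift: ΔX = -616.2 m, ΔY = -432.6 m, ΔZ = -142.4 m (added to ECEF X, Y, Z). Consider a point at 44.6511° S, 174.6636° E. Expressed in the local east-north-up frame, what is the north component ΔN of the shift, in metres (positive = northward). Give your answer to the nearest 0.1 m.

ΔN = 301.6 m

At φ = -44.6511°, λ = 174.6636°: sin φ = -0.702788, cos φ = 0.711400, sin λ = 0.093003, cos λ = -0.995666.
ΔN = −sin φ cos λ·ΔX − sin φ sin λ·ΔY + cos φ·ΔZ = −(-0.702788)(-0.995666)(-616.2) − (-0.702788)(0.093003)(-432.6) + (0.711400)(-142.4) = 301.60 m.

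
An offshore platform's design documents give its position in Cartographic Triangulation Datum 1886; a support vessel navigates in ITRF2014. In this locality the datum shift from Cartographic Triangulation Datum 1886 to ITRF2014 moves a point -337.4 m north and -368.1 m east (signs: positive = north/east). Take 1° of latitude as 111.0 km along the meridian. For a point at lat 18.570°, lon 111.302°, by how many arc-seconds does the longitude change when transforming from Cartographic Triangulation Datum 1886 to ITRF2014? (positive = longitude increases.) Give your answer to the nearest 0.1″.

At latitude 18.570°, cos φ = 0.947935.
1° of longitude at this latitude = 111.0 × cos φ = 105.22 km, so Δλ = -368.1 / 105220.8 = -0.0034984° = -12.594″.

Δλ = -12.6″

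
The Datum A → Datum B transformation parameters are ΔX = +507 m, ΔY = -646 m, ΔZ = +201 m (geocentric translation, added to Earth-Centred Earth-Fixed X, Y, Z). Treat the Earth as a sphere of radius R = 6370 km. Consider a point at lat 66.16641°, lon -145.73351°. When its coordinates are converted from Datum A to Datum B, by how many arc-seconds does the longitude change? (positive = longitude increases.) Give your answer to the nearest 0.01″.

Δλ = 65.66″

sin φ = 0.914723, cos φ = 0.404082, sin λ = -0.563043, cos λ = -0.826428.
East component: ΔE = −sin λ·ΔX + cos λ·ΔY = −(-0.563043)(507) + (-0.826428)(-646) = 819.34 m.
1° of latitude spans πR/180 = 111177 m; at latitude φ, 1° of longitude spans that × cos φ = 44924.8 m, so Δλ = 819.34 / 44924.8 × 3600 = 65.657″.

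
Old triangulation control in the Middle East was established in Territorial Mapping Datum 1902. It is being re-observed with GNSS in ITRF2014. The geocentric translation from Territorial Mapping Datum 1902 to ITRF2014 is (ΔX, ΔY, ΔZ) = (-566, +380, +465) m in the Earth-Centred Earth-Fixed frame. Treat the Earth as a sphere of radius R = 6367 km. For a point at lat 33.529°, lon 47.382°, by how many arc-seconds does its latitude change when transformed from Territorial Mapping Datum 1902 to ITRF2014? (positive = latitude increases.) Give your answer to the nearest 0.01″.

Δφ = 14.41″

sin φ = 0.552359, cos φ = 0.833606, sin λ = 0.735884, cos λ = 0.677107.
North component: ΔN = −sin φ cos λ·ΔX − sin φ sin λ·ΔY + cos φ·ΔZ = −(0.552359)(0.677107)(-566) − (0.552359)(0.735884)(380) + (0.833606)(465) = 444.85 m.
1° of latitude spans πR/180 = 111125 m, so Δφ = 444.85 / 111125 × 3600 = 14.411″.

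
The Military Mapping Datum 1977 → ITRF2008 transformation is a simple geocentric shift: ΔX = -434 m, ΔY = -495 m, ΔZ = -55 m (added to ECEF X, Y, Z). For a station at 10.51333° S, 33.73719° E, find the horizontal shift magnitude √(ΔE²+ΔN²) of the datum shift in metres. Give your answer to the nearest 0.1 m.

The local east axis at (φ, λ) is (−sin λ, cos λ, 0), so ΔE = −sin(33.73719°)·(-434) + cos(33.73719°)·(-495) = -170.60 m.
The local north axis is (−sin φ cos λ, −sin φ sin λ, cos φ), giving ΔN = -65.853 − 50.162 − 54.077 = -170.09 m.
Horizontal magnitude = √(ΔE² + ΔN²) = √((-170.60)² + (-170.09)²) = 240.91 m.

240.9 m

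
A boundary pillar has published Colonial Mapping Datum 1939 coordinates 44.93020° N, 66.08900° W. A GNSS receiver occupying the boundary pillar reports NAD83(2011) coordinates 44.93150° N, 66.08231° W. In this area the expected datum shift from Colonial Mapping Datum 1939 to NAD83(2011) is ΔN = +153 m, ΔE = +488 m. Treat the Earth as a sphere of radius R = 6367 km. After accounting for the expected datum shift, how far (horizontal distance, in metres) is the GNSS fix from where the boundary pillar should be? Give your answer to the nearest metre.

Observed coordinate differences: Δφ = +0.00130°, Δλ = +0.00669°.
Converting to metres (1° lat = 111125 m, cos φ = 0.707968): observed ΔN = 144.5 m, observed ΔE = 526.3 m.
Subtracting the expected shift leaves a residual of 144.5 − (153) = -8.5 m north and 526.3 − (488) = 38.3 m east.
Residual distance = √((-8.5)² + 38.3²) = 39.3 m.

39 m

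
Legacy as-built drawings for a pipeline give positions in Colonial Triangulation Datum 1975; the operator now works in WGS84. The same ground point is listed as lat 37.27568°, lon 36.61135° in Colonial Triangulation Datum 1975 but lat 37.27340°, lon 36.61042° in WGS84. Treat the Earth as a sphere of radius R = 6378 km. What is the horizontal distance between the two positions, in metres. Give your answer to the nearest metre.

Δφ = 37.27340° − 37.27568° = -0.00228°; Δλ = 36.61042° − 36.61135° = -0.00093°.
1° along a meridian = πR/180 = 111317 m.
ΔN = Δφ × 111317 = -253.8 m; ΔE = Δλ × 111317 × cos(37.27568°) = -0.00093 × 111317 × 0.795731 = -82.4 m.
Distance = √(ΔE² + ΔN²) = √((-82.4)² + (-253.8)²) = 266.8 m.

267 m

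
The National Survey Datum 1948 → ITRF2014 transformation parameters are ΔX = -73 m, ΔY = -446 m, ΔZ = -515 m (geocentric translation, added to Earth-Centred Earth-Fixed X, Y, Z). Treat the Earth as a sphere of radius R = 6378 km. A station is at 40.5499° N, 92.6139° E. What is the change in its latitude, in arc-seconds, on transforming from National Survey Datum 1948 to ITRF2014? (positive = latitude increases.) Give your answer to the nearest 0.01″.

sin φ = 0.650110, cos φ = 0.759840, sin λ = 0.998960, cos λ = -0.045605.
North component: ΔN = −sin φ cos λ·ΔX − sin φ sin λ·ΔY + cos φ·ΔZ = −(0.650110)(-0.045605)(-73) − (0.650110)(0.998960)(-446) + (0.759840)(-515) = -103.83 m.
1° of latitude spans πR/180 = 111317 m, so Δφ = -103.83 / 111317 × 3600 = -3.358″.

Δφ = -3.36″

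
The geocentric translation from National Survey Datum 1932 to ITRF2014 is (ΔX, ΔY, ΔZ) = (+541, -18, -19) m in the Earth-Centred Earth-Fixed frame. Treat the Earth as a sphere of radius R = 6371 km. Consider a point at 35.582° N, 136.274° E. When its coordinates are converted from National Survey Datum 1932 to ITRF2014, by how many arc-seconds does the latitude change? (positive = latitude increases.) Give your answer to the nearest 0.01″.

sin φ = 0.581867, cos φ = 0.813284, sin λ = 0.691210, cos λ = -0.722654.
North component: ΔN = −sin φ cos λ·ΔX − sin φ sin λ·ΔY + cos φ·ΔZ = −(0.581867)(-0.722654)(541) − (0.581867)(0.691210)(-18) + (0.813284)(-19) = 219.27 m.
1° of latitude spans πR/180 = 111195 m, so Δφ = 219.27 / 111195 × 3600 = 7.099″.

Δφ = 7.10″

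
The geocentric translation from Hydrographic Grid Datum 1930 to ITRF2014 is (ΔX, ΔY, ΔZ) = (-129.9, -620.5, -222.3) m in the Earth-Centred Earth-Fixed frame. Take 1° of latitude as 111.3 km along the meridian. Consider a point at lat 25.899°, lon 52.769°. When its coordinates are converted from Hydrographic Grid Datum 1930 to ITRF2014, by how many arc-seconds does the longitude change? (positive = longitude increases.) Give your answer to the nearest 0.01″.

sin φ = 0.436786, cos φ = 0.899565, sin λ = 0.796203, cos λ = 0.605030.
East component: ΔE = −sin λ·ΔX + cos λ·ΔY = −(0.796203)(-129.9) + (0.605030)(-620.5) = -271.99 m.
1° of latitude spans 111300 m; at latitude φ, 1° of longitude spans that × cos φ = 100121.6 m, so Δλ = -271.99 / 100121.6 × 3600 = -9.780″.

Δλ = -9.78″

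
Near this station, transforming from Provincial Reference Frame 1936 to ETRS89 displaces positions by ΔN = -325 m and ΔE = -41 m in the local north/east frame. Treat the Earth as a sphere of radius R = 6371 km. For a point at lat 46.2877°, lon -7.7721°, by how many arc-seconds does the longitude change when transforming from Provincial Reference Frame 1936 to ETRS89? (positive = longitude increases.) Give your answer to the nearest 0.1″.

At latitude 46.2877°, cos φ = 0.691038.
One radian of longitude at latitude φ spans R cos φ, so Δλ = ΔE / (R cos φ) = -41.0 / (6371000 × 0.691038) = -9.3127e-06 rad = -1.921″.

Δλ = -1.9″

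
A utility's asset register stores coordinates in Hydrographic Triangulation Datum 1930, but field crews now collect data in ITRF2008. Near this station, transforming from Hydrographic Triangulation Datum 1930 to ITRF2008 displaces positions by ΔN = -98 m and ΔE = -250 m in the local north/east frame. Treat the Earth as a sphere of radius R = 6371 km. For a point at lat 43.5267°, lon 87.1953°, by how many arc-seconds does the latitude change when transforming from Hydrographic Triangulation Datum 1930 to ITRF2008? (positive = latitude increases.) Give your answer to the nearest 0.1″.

On a sphere of radius R, 1 rad of latitude = R, so Δφ = ΔN / R = -98.0 / 6371000 = -1.5382e-05 rad = -3.173″.

Δφ = -3.2″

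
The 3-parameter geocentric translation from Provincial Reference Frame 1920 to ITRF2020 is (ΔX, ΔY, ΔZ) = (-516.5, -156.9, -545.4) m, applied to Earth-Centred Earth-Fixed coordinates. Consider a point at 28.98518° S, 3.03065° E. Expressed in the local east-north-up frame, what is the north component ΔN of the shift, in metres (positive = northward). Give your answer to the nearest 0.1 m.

ΔN = -731.0 m

The local north axis is (−sin φ cos λ, −sin φ sin λ, cos φ), giving ΔN = -249.937 − 4.020 − 477.086 = -731.04 m.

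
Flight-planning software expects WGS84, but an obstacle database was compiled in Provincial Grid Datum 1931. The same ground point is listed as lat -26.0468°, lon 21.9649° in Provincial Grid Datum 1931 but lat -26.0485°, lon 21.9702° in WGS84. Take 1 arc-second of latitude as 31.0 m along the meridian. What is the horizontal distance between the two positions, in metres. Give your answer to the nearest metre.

Δφ = -26.0485° − -26.0468° = -0.0017°; Δλ = 21.9702° − 21.9649° = +0.0053°.
1° of latitude = 3600 × 31.00 = 111600 m.
ΔN = Δφ × 111600 = -189.7 m; ΔE = Δλ × 111600 × cos(-26.0468°) = +0.0053 × 111600 × 0.898436 = 531.4 m.
Distance = √(ΔE² + ΔN²) = √(531.4² + (-189.7)²) = 564.3 m.

564 m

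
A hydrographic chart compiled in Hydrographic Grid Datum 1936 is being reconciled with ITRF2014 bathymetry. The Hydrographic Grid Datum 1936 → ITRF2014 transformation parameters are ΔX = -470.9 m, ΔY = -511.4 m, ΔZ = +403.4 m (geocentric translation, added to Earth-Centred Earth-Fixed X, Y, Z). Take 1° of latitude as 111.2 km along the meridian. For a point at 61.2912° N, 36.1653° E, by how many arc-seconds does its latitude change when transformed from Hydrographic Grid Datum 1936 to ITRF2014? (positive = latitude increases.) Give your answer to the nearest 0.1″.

Δφ = 25.6″

sin φ = 0.877072, cos φ = 0.480358, sin λ = 0.590117, cos λ = 0.807318.
North component: ΔN = −sin φ cos λ·ΔX − sin φ sin λ·ΔY + cos φ·ΔZ = −(0.877072)(0.807318)(-470.9) − (0.877072)(0.590117)(-511.4) + (0.480358)(403.4) = 791.90 m.
1° of latitude spans 111200 m, so Δφ = 791.90 / 111200 × 3600 = 25.637″.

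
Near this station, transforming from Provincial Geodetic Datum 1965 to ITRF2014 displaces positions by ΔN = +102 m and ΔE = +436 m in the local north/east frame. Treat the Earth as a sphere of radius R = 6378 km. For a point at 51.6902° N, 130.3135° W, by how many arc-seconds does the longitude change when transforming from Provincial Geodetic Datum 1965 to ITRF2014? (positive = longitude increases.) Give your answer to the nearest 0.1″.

Δλ = 22.7″

At latitude 51.6902°, cos φ = 0.619913.
One radian of longitude at latitude φ spans R cos φ, so Δλ = ΔE / (R cos φ) = 436.0 / (6378000 × 0.619913) = 1.1027e-04 rad = 22.746″.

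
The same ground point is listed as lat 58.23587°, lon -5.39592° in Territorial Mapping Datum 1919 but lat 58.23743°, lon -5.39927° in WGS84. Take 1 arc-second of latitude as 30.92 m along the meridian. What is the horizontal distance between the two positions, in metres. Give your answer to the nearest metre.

Δφ = 58.23743° − 58.23587° = +0.00156°; Δλ = -5.39927° − -5.39592° = -0.00335°.
1° of latitude = 3600 × 30.92 = 111312 m.
ΔN = Δφ × 111312 = 173.6 m; ΔE = Δλ × 111312 × cos(58.23587°) = -0.00335 × 111312 × 0.526424 = -196.3 m.
Distance = √(ΔE² + ΔN²) = √((-196.3)² + 173.6²) = 262.1 m.

262 m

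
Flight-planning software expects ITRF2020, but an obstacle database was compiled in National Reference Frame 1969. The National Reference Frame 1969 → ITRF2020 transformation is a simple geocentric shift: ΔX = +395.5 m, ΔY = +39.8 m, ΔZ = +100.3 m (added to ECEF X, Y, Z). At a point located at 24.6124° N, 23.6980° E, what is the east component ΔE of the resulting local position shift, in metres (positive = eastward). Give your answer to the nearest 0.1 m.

At φ = 24.6124°, λ = 23.6980°: sin φ = 0.416478, cos φ = 0.909146, sin λ = 0.401916, cos λ = 0.915677.
ΔE = −sin λ·ΔX + cos λ·ΔY = −(0.401916)·(395.5) + (0.915677)·(39.8) = -122.51 m.

ΔE = -122.5 m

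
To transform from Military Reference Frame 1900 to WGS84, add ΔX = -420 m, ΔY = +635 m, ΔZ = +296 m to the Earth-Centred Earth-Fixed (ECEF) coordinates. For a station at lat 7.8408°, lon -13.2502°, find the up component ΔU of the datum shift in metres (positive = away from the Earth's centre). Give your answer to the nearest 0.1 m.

ΔU = -508.8 m

At φ = 7.8408°, λ = -13.2502°: sin φ = 0.136421, cos φ = 0.990651, sin λ = -0.229204, cos λ = 0.973378.
ΔU = cos φ cos λ·ΔX + cos φ sin λ·ΔY + sin φ·ΔZ = (0.990651)(0.973378)(-420) + (0.990651)(-0.229204)(635) + (0.136421)(296) = -508.80 m.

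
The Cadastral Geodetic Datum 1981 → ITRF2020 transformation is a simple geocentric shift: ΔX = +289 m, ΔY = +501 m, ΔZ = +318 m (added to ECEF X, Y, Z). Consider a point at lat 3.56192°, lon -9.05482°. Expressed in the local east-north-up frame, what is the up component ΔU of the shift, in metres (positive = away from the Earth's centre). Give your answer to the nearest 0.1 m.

The local up (radial) axis is (cos φ cos λ, cos φ sin λ, sin φ), giving ΔU = 284.847 − 78.695 + 19.756 = 225.91 m.

ΔU = 225.9 m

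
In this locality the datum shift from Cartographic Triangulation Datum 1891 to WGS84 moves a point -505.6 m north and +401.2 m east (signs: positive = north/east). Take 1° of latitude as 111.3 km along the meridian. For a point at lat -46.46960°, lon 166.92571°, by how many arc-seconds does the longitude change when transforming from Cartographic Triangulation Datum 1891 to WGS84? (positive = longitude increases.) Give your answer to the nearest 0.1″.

Δλ = 18.8″

At latitude -46.46960°, cos φ = 0.688739.
1° of longitude at this latitude = 111.3 × cos φ = 76.66 km, so Δλ = 401.2 / 76656.7 = 0.0052337° = 18.841″.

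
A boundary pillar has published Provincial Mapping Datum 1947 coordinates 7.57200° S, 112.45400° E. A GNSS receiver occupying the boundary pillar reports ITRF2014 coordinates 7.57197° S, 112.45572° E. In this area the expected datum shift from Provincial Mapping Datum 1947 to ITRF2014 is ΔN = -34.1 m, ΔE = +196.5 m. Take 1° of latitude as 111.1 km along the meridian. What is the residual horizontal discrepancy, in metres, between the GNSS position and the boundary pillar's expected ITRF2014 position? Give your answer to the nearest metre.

Observed coordinate differences: Δφ = +0.00003°, Δλ = +0.00172°.
Converting to metres (1° lat = 111100 m, cos φ = 0.991280): observed ΔN = 3.3 m, observed ΔE = 189.4 m.
Subtracting the expected shift leaves a residual of 3.3 − (-34.1) = 37.4 m north and 189.4 − (196.5) = -7.1 m east.
Residual distance = √(37.4² + (-7.1)²) = 38.1 m.

38 m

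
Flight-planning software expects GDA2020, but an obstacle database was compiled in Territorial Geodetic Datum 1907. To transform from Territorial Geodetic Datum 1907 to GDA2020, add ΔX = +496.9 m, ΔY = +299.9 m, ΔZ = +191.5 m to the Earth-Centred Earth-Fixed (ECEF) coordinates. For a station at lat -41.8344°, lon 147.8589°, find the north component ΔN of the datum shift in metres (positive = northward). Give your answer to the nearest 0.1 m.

The local north axis is (−sin φ cos λ, −sin φ sin λ, cos φ), giving ΔN = -280.629 + 106.416 + 142.682 = -31.53 m.

ΔN = -31.5 m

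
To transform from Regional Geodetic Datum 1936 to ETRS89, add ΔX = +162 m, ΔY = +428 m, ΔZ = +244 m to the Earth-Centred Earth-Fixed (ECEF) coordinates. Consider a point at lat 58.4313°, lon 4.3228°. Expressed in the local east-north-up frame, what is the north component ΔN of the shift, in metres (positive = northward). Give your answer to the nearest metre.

The local north axis is (−sin φ cos λ, −sin φ sin λ, cos φ), giving ΔN = -137.633 − 27.487 + 127.739 = -37.38 m.

ΔN = -37 m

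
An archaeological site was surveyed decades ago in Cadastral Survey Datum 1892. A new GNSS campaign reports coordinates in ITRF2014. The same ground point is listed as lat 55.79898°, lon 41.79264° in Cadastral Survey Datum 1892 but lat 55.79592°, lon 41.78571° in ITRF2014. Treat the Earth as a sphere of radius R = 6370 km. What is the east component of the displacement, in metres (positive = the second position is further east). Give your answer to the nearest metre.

Δφ = 55.79592° − 55.79898° = -0.00306°; Δλ = 41.78571° − 41.79264° = -0.00693°.
1° along a meridian = πR/180 = 111177 m.
ΔN = Δφ × 111177 = -340.2 m; ΔE = Δλ × 111177 × cos(55.79898°) = -0.00693 × 111177 × 0.562098 = -433.1 m.

ΔE = -433 m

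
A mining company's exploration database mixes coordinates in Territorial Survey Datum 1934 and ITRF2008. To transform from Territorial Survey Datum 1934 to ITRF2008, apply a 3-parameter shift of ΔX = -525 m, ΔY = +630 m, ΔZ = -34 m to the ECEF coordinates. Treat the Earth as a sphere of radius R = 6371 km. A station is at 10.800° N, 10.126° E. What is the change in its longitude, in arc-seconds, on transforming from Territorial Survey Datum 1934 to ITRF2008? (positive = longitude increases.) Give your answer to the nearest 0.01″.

sin φ = 0.187381, cos φ = 0.982287, sin λ = 0.175813, cos λ = 0.984423.
East component: ΔE = −sin λ·ΔX + cos λ·ΔY = −(0.175813)(-525) + (0.984423)(630) = 712.49 m.
1° of latitude spans πR/180 = 111195 m; at latitude φ, 1° of longitude spans that × cos φ = 109225.4 m, so Δλ = 712.49 / 109225.4 × 3600 = 23.483″.

Δλ = 23.48″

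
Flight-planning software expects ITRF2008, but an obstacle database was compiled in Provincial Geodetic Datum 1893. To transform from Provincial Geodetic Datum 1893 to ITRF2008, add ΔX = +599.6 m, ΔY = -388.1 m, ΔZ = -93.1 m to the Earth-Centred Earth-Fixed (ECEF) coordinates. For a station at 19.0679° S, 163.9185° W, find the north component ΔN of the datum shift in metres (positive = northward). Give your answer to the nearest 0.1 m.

ΔN = -241.1 m

The local north axis is (−sin φ cos λ, −sin φ sin λ, cos φ), giving ΔN = -188.217 + 35.121 − 87.992 = -241.09 m.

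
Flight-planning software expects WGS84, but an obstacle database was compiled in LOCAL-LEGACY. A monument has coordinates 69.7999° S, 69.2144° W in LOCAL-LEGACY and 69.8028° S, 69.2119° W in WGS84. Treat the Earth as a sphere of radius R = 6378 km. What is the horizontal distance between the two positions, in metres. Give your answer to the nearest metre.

337 m

Δφ = -69.8028° − -69.7999° = -0.0029°; Δλ = -69.2119° − -69.2144° = +0.0025°.
1° along a meridian = πR/180 = 111317 m.
ΔN = Δφ × 111317 = -322.8 m; ΔE = Δλ × 111317 × cos(-69.7999°) = +0.0025 × 111317 × 0.345300 = 96.1 m.
Distance = √(ΔE² + ΔN²) = √(96.1² + (-322.8)²) = 336.8 m.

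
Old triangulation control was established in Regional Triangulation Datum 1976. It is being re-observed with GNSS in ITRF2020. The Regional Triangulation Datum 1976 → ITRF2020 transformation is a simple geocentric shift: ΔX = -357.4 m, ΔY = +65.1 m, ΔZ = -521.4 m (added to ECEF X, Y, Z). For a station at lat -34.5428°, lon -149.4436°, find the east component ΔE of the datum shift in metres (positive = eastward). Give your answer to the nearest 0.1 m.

At φ = -34.5428°, λ = -149.4436°: sin φ = -0.567022, cos φ = 0.823703, sin λ = -0.508386, cos λ = -0.861129.
ΔE = −sin λ·ΔX + cos λ·ΔY = −(-0.508386)·(-357.4) + (-0.861129)·(65.1) = -237.76 m.

ΔE = -237.8 m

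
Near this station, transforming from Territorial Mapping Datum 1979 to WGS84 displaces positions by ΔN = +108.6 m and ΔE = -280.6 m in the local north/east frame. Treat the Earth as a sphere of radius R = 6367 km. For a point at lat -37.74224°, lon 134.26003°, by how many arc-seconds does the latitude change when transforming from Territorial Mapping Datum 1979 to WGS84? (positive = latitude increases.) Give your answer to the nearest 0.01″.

Δφ = 3.52″

On a sphere of radius R, 1 rad of latitude = R, so Δφ = ΔN / R = 108.6 / 6367000 = 1.7057e-05 rad = 3.518″.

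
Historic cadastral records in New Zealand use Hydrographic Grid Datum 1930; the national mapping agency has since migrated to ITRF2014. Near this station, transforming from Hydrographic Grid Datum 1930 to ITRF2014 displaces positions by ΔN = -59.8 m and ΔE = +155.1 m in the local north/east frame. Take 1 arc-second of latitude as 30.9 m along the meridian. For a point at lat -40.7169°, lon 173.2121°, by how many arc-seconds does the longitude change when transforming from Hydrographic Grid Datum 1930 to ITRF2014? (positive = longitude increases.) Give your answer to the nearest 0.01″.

Δλ = 6.62″

At latitude -40.7169°, cos φ = 0.757942.
1″ of longitude at this latitude = 30.90 × cos φ = 23.4204 m, so Δλ = 155.1 / 23.4204 = 6.622″.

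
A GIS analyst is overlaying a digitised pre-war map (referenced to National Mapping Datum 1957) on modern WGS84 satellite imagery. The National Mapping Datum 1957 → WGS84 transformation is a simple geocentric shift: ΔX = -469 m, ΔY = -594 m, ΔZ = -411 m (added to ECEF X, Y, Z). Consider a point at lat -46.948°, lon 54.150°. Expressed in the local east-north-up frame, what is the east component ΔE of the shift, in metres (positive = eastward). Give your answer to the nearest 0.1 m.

ΔE = 32.3 m

At φ = -46.948°, λ = 54.150°: sin φ = -0.730734, cos φ = 0.682662, sin λ = 0.810553, cos λ = 0.585665.
ΔE = −sin λ·ΔX + cos λ·ΔY = −(0.810553)·(-469) + (0.585665)·(-594) = 32.26 m.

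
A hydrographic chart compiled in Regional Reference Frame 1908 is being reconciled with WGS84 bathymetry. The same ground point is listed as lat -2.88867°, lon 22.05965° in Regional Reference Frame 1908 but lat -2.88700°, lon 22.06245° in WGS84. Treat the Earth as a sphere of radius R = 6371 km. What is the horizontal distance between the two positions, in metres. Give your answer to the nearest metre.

362 m

Δφ = -2.88700° − -2.88867° = +0.00167°; Δλ = 22.06245° − 22.05965° = +0.00280°.
1° along a meridian = πR/180 = 111195 m.
ΔN = Δφ × 111195 = 185.7 m; ΔE = Δλ × 111195 × cos(-2.88867°) = +0.00280 × 111195 × 0.998729 = 311.0 m.
Distance = √(ΔE² + ΔN²) = √(311.0² + 185.7²) = 362.2 m.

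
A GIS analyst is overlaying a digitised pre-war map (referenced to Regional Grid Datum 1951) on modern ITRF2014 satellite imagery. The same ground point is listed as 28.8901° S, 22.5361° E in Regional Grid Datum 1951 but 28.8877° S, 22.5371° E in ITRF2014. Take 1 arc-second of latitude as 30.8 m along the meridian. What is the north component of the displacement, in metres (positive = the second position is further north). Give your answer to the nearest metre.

ΔN = 266 m

Δφ = -28.8877° − -28.8901° = +0.0024°; Δλ = 22.5371° − 22.5361° = +0.0010°.
1° of latitude = 3600 × 30.80 = 110880 m.
ΔN = Δφ × 110880 = 266.1 m; ΔE = Δλ × 110880 × cos(-28.8901°) = +0.0010 × 110880 × 0.875548 = 97.1 m.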